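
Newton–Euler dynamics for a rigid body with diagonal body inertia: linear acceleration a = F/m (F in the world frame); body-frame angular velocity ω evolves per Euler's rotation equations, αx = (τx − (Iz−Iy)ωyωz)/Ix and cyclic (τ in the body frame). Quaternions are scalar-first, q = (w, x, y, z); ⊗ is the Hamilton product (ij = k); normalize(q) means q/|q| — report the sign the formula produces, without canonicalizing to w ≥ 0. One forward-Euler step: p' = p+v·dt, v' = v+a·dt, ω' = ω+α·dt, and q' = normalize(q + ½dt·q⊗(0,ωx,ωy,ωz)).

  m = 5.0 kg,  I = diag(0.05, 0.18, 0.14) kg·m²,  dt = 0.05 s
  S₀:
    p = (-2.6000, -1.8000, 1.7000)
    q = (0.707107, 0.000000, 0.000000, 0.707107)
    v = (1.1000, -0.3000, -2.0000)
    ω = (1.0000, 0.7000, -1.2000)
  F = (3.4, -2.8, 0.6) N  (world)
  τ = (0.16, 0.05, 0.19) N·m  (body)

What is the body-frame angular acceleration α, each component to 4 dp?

α = (2.5280, -0.3222, 0.7071)

ω×(Iω) gyroscopic = (0.0336, 0.1080, 0.0910)
(τ − ω×Iω)/I = (2.5280, -0.3222, 0.7071)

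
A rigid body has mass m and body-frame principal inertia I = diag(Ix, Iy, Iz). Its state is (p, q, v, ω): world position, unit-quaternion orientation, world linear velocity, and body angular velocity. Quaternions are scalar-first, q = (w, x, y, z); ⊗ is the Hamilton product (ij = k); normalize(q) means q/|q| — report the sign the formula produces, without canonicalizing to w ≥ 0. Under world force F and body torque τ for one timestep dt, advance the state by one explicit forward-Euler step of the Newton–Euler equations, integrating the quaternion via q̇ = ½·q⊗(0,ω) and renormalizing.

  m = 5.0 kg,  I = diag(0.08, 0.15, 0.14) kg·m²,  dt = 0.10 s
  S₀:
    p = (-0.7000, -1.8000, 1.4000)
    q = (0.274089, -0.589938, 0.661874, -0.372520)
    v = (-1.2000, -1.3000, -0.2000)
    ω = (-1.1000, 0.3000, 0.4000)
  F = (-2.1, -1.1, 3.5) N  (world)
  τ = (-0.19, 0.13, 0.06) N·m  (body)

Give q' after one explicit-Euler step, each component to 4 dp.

q' = (0.2387, -0.5851, 0.6970, -0.3389)

q⊗(0,ω) = (-0.6984860, 0.0750077, 0.7279739, 0.6607156)
q + ½dt·q⊗(0,ω), renormalized = (0.2387, -0.5851, 0.6970, -0.3389)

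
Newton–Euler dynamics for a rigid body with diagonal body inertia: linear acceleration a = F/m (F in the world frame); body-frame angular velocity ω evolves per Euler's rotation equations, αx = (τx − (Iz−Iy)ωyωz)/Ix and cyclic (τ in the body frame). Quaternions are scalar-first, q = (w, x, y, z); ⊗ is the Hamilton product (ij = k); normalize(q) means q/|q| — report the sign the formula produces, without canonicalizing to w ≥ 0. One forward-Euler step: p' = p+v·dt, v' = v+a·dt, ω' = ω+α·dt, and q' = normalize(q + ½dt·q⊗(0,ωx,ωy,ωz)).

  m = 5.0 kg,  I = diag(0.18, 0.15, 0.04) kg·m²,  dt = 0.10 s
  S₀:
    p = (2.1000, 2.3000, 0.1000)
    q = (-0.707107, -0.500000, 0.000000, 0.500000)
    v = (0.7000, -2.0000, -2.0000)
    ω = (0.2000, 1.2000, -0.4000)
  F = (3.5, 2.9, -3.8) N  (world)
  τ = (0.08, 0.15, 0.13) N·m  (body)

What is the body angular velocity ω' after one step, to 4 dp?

α = I⁻¹(τ − ω×Iω) = (0.1511, 1.0747, 3.4300)
ω' = ω + α·dt = (0.2151, 1.3075, -0.0570)

ω' = (0.2151, 1.3075, -0.0570)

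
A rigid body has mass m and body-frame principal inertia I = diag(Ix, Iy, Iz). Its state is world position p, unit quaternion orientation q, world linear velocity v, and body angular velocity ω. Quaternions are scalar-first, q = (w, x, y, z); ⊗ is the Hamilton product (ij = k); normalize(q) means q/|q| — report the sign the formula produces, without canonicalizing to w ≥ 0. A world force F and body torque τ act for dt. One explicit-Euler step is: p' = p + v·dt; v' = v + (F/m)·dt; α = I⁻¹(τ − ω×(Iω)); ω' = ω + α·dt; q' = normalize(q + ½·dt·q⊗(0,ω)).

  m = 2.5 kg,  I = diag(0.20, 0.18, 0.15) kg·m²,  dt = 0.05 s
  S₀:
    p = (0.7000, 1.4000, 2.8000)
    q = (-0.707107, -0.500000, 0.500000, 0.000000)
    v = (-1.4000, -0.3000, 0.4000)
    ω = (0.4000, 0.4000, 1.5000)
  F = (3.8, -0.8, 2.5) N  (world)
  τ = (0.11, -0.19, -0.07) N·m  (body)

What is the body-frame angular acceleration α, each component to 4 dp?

gyro term ω×Iω = (-0.0180, 0.0300, -0.0032)
angular accel α = (0.6400, -1.2222, -0.4453)

α = (0.6400, -1.2222, -0.4453)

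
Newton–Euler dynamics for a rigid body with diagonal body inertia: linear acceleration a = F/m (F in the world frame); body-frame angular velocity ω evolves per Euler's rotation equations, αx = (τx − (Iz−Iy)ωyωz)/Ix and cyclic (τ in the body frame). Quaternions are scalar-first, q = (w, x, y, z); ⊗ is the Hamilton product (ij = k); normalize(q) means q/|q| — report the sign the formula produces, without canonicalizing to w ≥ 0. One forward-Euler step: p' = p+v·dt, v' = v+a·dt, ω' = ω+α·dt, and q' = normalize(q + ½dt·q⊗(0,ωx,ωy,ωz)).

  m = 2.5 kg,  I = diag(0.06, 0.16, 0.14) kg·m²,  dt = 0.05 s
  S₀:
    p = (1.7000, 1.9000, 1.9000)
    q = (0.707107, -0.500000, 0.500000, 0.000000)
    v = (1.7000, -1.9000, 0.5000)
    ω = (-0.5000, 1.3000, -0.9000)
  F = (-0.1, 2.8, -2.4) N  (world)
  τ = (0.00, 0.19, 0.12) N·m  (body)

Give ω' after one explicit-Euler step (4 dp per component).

ω' = (-0.5195, 1.3706, -0.8339)

(τ − ω×Iω)/I = (-0.3900, 1.4125, 1.3214)
ω' = ω + α·dt = (-0.5195, 1.3706, -0.8339)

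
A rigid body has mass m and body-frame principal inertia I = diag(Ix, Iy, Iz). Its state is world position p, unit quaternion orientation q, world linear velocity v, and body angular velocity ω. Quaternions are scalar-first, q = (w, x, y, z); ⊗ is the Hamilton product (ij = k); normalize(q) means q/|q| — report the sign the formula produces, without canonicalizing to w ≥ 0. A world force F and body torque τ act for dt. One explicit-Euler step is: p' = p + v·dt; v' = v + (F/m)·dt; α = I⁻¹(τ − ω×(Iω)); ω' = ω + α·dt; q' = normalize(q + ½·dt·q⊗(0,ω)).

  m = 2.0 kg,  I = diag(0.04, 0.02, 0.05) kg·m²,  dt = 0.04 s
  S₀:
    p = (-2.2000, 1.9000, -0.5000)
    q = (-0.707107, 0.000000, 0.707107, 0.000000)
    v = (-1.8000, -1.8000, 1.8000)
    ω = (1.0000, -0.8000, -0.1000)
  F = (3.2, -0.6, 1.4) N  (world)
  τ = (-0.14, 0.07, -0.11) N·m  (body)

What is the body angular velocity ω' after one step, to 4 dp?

ω' = (0.8576, -0.6620, -0.2008)

gyro term ω×Iω = (0.0024, 0.0010, 0.0160)
α = I⁻¹(τ − ω×Iω) = (-3.5600, 3.4500, -2.5200)
ω' = ω + α·dt = (0.8576, -0.6620, -0.2008)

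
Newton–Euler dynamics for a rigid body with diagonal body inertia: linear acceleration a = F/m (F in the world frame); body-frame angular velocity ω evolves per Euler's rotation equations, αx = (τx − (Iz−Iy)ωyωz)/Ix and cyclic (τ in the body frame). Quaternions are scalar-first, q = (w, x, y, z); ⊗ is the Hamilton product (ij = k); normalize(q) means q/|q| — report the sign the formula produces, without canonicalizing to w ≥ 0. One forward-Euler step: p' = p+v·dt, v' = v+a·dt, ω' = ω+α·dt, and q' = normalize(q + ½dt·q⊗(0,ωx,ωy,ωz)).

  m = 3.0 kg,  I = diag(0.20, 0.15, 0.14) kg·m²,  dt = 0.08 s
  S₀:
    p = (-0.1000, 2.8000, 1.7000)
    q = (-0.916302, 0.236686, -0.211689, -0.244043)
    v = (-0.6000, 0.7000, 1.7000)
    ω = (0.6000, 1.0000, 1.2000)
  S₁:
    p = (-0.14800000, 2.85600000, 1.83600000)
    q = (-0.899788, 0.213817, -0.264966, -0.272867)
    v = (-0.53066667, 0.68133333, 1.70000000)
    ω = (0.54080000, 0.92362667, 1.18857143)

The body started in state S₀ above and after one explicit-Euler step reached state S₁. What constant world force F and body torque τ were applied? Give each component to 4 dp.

velocity change Δv = (0.06933333, -0.01866667, 0.00000000)
applied force F = (2.6000, -0.7000, 0.0000)
rate change Δω = (-0.05920000, -0.07637333, -0.01142857)
τ = I·(Δω/dt) + ω₀×(Iω₀) = (-0.1600, -0.1000, -0.0500)

F = (2.6000, -0.7000, 0.0000)
τ = (-0.1600, -0.1000, -0.0500)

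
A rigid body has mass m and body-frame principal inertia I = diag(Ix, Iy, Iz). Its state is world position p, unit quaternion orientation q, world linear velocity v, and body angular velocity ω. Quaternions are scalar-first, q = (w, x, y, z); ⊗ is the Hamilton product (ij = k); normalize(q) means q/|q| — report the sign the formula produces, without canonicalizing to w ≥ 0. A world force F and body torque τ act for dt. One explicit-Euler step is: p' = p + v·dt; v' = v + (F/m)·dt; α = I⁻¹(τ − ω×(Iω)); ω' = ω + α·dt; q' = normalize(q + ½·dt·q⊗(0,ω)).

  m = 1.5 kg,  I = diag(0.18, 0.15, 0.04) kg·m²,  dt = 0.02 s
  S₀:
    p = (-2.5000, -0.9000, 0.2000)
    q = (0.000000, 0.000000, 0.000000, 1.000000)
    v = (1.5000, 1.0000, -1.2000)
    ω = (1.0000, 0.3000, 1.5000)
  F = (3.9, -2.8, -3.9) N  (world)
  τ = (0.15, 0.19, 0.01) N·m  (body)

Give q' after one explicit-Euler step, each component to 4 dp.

q' = (-0.0150, -0.0030, 0.0100, 0.9998)

Hamilton product q⊗(0,ω) = (-1.5000000, -0.3000000, 1.0000000, 0.0000000)
updated quaternion q' = (-0.0150, -0.0030, 0.0100, 0.9998)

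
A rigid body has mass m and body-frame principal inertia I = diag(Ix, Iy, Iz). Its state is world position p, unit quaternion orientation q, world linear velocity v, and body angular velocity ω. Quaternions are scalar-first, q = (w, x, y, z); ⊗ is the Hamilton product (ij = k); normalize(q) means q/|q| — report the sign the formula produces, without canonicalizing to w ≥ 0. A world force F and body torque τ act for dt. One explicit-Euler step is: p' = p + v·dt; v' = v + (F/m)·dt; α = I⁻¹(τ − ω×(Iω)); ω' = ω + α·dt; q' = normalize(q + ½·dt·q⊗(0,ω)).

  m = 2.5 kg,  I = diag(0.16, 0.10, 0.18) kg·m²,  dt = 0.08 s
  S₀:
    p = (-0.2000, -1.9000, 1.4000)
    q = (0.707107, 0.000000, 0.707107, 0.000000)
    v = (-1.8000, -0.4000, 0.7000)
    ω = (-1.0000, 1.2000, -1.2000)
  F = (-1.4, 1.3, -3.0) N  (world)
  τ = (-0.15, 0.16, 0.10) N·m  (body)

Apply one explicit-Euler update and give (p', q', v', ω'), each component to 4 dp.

new position p' = (-0.3440, -1.9320, 1.4560)
v + (F/m)dt = (-1.8448, -0.3584, 0.6040)
(τ − ω×Iω)/I = (-0.2175, 1.8400, 0.1556)
new body rate ω' = (-1.0174, 1.3472, -1.1876)
2q̇ = q⊗(0,ω) = (-0.8485284, -1.5556354, 0.8485284, -0.1414214)
q' = normalize(q + ½dt·q⊗(0,ω)) = (0.6711, -0.0620, 0.7388, -0.0056)

p' = (-0.3440, -1.9320, 1.4560)
q' = (0.6711, -0.0620, 0.7388, -0.0056)
v' = (-1.8448, -0.3584, 0.6040)
ω' = (-1.0174, 1.3472, -1.1876)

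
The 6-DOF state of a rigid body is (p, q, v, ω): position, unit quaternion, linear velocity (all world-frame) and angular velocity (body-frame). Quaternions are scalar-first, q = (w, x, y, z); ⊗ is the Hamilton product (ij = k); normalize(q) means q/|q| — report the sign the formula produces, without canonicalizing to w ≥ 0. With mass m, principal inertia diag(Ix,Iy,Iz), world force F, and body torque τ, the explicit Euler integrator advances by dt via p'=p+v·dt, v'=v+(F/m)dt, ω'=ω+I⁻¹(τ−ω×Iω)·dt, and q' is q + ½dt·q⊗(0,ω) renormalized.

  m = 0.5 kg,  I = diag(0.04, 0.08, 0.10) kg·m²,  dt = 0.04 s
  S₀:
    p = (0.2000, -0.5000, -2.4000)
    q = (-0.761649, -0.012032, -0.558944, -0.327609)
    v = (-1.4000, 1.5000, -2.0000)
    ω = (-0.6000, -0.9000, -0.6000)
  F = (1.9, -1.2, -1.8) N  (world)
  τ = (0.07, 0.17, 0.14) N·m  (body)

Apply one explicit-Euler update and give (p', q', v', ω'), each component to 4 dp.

p + v·dt = (0.1440, -0.4400, -2.4800)
v + (F/m)dt = (-1.2480, 1.4040, -2.1440)
precession coupling ω×(Iω) = (0.0108, -0.0216, 0.0216)
(τ − ω×Iω)/I = (1.4800, 2.3950, 1.1840)
ω' = ω + α·dt = (-0.5408, -0.8042, -0.5526)
q⊗(0,ω) = (-0.7068342, 0.4975077, 0.8748303, 0.1324518)
q + ½dt·q⊗(0,ω), renormalized = (-0.7755, -0.0021, -0.5413, -0.3249)

p' = (0.1440, -0.4400, -2.4800)
q' = (-0.7755, -0.0021, -0.5413, -0.3249)
v' = (-1.2480, 1.4040, -2.1440)
ω' = (-0.5408, -0.8042, -0.5526)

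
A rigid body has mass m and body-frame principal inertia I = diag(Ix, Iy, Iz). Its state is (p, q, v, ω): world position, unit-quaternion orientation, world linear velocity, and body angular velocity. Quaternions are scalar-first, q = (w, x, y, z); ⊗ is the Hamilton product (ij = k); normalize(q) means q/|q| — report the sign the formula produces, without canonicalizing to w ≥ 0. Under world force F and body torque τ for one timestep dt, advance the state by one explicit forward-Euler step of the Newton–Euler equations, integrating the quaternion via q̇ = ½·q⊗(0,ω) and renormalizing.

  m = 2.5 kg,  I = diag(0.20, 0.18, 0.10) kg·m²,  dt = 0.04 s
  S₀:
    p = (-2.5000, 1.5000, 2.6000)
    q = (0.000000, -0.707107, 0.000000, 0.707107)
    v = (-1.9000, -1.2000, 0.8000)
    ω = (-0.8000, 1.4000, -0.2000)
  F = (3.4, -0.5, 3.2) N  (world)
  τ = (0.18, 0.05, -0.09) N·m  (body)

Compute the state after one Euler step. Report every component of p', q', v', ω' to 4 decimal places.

ω×(Iω) gyroscopic = (0.0224, 0.0160, 0.0224)
α = I⁻¹(τ − ω×Iω) = (0.7880, 0.1889, -1.1240)
new body rate ω' = (-0.7685, 1.4076, -0.2450)
Hamilton product q⊗(0,ω) = (-0.4242642, -0.9899498, -0.7071070, -0.9899498)
q + ½dt·q⊗(0,ω), renormalized = (-0.0085, -0.7265, -0.0141, 0.6869)
new position p' = (-2.5760, 1.4520, 2.6320)
v' = v + a·dt = (-1.8456, -1.2080, 0.8512)

p' = (-2.5760, 1.4520, 2.6320)
q' = (-0.0085, -0.7265, -0.0141, 0.6869)
v' = (-1.8456, -1.2080, 0.8512)
ω' = (-0.7685, 1.4076, -0.2450)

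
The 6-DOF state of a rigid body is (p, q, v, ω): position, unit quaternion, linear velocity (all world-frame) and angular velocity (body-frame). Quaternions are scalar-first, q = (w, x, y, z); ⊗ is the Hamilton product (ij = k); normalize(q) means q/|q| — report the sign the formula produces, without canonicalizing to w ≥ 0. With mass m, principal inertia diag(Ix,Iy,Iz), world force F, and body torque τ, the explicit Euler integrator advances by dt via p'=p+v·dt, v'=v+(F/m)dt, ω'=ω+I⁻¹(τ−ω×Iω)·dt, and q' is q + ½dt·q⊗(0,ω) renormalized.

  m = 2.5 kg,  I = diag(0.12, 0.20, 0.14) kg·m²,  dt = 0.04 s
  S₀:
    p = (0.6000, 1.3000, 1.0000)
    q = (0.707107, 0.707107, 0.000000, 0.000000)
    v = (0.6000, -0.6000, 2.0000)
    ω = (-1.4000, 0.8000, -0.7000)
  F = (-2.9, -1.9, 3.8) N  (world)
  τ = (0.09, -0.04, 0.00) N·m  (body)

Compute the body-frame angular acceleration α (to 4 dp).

gyro term ω×Iω = (0.0336, -0.0196, -0.0896)
angular accel α = (0.4700, -0.1020, 0.6400)

α = (0.4700, -0.1020, 0.6400)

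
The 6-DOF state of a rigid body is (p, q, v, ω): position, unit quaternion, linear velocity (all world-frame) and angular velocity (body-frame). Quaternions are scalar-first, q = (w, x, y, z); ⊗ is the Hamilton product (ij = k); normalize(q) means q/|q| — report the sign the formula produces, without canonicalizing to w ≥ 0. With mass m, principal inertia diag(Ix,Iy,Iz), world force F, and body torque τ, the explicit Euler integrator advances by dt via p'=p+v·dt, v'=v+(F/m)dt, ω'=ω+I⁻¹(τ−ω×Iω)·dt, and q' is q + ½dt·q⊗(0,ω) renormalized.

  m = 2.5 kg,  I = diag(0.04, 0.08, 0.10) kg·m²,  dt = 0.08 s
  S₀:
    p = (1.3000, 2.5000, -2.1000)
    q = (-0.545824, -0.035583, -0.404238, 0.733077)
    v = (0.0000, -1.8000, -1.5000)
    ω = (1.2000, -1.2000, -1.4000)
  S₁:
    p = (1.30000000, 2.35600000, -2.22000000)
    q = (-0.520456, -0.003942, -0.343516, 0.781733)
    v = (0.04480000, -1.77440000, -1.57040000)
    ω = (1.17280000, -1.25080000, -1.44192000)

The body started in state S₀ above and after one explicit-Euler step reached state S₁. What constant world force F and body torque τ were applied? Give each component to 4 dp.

ω₁ − ω₀ = (-0.02720000, -0.05080000, -0.04192000)
gyro term ω₀×Iω₀ = (0.0336, 0.1008, -0.0576)
τ = I·(Δω/dt) + ω₀×(Iω₀) = (0.0200, 0.0500, -0.1100)
v₁ − v₀ = (0.04480000, 0.02560000, -0.07040000)
applied force F = (1.4000, 0.8000, -2.2000)

F = (1.4000, 0.8000, -2.2000)
τ = (0.0200, 0.0500, -0.1100)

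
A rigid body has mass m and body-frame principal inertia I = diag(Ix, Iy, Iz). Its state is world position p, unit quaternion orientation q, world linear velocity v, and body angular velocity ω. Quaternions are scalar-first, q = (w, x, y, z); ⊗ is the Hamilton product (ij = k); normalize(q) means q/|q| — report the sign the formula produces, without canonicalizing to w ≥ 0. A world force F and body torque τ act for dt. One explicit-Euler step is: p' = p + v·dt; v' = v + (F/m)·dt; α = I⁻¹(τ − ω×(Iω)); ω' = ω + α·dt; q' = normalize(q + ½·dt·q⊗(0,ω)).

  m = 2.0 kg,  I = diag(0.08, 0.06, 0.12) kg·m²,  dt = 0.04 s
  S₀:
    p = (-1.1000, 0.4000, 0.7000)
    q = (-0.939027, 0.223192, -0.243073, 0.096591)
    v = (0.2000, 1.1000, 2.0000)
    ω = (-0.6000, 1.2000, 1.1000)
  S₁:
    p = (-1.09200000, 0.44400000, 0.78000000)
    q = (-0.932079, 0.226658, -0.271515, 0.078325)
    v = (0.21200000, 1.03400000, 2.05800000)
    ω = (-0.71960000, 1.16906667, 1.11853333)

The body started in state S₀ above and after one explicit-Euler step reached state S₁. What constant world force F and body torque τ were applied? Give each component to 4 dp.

F = (0.6000, -3.3000, 2.9000)
τ = (-0.1600, -0.0200, 0.0700)

Δω = ω₁−ω₀ = (-0.11960000, -0.03093333, 0.01853333)
applied torque τ = (-0.1600, -0.0200, 0.0700)
Δv = v₁−v₀ = (0.01200000, -0.06600000, 0.05800000)
applied force F = (0.6000, -3.3000, 2.9000)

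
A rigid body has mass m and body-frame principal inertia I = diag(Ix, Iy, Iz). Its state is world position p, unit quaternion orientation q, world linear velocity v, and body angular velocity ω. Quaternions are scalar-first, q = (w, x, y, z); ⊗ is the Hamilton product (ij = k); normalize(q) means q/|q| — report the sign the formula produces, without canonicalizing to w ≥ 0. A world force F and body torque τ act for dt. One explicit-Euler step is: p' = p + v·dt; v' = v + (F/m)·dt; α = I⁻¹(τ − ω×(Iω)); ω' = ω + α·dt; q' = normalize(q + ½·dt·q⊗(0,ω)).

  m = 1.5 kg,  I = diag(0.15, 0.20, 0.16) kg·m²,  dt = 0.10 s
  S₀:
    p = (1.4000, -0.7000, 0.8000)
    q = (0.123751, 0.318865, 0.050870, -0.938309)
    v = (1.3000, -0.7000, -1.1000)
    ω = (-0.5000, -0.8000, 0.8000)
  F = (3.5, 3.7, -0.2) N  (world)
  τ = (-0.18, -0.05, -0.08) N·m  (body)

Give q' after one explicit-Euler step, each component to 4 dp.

q⊗(0,ω) = (0.9507757, -0.7718267, 0.1150617, -0.1306562)
updated quaternion q' = (0.1710, 0.2797, 0.0565, -0.9430)

q' = (0.1710, 0.2797, 0.0565, -0.9430)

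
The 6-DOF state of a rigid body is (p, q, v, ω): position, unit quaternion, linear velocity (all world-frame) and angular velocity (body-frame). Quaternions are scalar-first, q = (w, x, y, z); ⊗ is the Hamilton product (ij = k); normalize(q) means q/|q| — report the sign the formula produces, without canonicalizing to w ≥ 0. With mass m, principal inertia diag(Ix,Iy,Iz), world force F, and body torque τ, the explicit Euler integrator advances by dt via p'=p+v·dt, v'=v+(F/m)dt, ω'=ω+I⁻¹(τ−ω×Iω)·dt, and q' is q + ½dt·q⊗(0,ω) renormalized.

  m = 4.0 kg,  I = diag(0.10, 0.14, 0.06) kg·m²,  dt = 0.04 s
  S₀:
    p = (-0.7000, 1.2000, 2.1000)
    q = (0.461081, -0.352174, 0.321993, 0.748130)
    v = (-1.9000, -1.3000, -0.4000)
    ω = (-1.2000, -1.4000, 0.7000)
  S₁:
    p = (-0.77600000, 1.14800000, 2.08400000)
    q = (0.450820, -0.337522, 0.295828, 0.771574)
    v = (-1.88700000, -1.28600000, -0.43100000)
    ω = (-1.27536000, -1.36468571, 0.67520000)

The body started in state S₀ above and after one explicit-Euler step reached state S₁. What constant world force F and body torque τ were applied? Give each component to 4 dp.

F = (1.3000, 1.4000, -3.1000)
τ = (-0.1100, 0.0900, 0.0300)

velocity change Δv = (0.01300000, 0.01400000, -0.03100000)
applied force F = (1.3000, 1.4000, -3.1000)
ω₁ − ω₀ = (-0.07536000, 0.03531429, -0.02480000)
precession coupling = (0.0784, -0.0336, 0.0672)
I·α + gyro = (-0.1100, 0.0900, 0.0300)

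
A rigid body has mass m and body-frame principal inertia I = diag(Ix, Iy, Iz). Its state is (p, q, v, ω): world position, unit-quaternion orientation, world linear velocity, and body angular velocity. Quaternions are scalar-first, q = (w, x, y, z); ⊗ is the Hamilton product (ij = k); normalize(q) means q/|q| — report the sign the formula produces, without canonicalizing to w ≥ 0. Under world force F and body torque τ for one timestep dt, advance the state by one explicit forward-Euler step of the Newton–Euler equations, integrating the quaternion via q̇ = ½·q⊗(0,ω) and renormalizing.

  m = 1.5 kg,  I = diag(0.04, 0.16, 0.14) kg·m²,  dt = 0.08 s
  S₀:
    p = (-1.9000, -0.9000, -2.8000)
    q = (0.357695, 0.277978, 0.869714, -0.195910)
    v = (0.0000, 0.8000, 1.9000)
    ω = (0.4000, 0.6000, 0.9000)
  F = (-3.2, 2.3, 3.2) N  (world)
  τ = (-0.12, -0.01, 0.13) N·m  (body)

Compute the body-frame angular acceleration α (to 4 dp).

ω×(Iω) gyroscopic = (-0.0108, -0.0360, 0.0288)
(τ − ω×Iω)/I = (-2.7300, 0.1625, 0.7229)

α = (-2.7300, 0.1625, 0.7229)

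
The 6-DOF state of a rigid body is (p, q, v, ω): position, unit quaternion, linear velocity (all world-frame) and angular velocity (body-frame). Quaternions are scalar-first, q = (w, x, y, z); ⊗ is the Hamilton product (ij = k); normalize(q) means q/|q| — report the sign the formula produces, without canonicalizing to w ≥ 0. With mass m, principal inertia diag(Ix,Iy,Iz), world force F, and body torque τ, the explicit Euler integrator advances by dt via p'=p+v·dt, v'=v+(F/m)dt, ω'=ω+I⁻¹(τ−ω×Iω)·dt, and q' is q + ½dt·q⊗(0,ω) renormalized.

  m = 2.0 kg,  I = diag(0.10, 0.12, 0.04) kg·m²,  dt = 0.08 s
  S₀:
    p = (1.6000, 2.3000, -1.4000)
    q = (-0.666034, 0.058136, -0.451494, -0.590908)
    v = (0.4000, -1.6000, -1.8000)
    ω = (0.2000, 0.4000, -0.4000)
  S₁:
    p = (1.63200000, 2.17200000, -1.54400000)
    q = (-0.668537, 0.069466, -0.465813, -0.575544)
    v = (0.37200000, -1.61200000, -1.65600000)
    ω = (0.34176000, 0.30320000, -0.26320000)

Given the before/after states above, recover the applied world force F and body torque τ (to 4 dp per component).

Δv = v₁−v₀ = (-0.02800000, -0.01200000, 0.14400000)
applied force F = (-0.7000, -0.3000, 3.6000)
rate change Δω = (0.14176000, -0.09680000, 0.13680000)
ω₀×(Iω₀) = (0.0128, -0.0048, 0.0016)
I·α + gyro = (0.1900, -0.1500, 0.0700)

F = (-0.7000, -0.3000, 3.6000)
τ = (0.1900, -0.1500, 0.0700)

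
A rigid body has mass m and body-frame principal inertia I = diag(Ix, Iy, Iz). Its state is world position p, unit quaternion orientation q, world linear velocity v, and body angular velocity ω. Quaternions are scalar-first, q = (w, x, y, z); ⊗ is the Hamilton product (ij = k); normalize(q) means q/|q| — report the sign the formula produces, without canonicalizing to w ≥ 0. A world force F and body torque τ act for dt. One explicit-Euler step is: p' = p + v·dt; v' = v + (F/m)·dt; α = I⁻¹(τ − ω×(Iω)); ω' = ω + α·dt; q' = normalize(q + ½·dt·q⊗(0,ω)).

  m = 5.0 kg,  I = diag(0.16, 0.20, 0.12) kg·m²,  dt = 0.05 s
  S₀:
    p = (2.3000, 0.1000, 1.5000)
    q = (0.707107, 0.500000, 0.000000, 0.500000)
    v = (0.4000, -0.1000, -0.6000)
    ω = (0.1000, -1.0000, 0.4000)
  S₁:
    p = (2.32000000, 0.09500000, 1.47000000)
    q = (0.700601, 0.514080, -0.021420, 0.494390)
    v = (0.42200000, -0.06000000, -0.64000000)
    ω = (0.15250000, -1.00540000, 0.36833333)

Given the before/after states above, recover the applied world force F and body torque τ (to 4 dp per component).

F = (2.2000, 4.0000, -4.0000)
τ = (0.2000, -0.0200, -0.0800)

Δv = v₁−v₀ = (0.02200000, 0.04000000, -0.04000000)
F = m·Δv/dt = (2.2000, 4.0000, -4.0000)
rate change Δω = (0.05250000, -0.00540000, -0.03166667)
precession coupling = (0.0320, 0.0016, -0.0040)
τ = I·(Δω/dt) + ω₀×(Iω₀) = (0.2000, -0.0200, -0.0800)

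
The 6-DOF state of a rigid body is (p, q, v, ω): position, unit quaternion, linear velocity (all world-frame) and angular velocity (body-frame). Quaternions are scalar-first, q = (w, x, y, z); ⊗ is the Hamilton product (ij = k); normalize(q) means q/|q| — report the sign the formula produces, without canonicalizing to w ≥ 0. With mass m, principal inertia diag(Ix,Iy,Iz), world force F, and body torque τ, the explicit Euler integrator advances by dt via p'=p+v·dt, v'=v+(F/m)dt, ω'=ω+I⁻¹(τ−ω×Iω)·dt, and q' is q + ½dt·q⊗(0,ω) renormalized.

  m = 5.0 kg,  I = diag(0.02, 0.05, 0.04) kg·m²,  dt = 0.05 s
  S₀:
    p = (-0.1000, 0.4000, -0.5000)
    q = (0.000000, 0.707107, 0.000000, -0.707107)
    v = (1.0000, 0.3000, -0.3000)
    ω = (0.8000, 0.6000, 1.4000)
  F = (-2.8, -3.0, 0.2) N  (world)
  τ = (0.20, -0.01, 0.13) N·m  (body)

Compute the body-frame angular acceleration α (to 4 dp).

gyro term ω×Iω = (-0.0084, -0.0224, 0.0144)
angular accel α = (10.4200, 0.2480, 2.8900)

α = (10.4200, 0.2480, 2.8900)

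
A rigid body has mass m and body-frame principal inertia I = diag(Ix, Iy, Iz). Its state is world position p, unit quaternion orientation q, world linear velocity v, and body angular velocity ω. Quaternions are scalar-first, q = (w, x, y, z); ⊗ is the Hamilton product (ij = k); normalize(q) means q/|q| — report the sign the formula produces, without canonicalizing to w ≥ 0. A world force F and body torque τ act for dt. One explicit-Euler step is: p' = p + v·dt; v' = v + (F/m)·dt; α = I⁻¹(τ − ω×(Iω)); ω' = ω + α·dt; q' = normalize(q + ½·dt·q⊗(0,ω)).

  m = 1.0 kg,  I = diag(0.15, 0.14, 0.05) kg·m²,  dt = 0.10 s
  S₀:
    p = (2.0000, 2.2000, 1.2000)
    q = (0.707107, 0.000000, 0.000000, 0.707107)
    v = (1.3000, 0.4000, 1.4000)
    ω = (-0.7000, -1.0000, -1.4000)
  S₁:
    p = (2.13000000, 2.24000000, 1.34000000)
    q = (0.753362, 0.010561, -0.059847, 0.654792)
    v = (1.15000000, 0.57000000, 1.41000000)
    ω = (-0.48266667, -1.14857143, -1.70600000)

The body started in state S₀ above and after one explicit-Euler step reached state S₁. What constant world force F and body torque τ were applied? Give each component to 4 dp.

velocity change Δv = (-0.15000000, 0.17000000, 0.01000000)
F = m·Δv/dt = (-1.5000, 1.7000, 0.1000)
Δω = ω₁−ω₀ = (0.21733333, -0.14857143, -0.30600000)
gyro term ω₀×Iω₀ = (-0.1260, 0.0980, -0.0070)
I·α + gyro = (0.2000, -0.1100, -0.1600)

F = (-1.5000, 1.7000, 0.1000)
τ = (0.2000, -0.1100, -0.1600)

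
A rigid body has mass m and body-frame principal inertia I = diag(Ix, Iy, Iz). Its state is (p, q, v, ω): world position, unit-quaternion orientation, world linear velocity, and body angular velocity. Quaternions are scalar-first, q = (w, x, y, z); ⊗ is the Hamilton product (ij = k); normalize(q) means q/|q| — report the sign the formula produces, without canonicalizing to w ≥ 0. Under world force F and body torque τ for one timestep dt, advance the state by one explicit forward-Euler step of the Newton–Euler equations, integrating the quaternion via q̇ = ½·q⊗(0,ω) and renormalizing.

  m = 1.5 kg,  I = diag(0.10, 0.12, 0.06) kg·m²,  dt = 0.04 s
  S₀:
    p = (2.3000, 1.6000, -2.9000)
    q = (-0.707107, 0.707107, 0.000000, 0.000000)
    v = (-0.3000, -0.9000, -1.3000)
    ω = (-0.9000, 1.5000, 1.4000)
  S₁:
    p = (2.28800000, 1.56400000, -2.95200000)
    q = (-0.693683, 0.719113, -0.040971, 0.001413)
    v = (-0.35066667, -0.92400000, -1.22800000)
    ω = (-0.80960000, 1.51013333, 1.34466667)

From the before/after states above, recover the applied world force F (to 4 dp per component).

F = (-1.9000, -0.9000, 2.7000)

v₁ − v₀ = (-0.05066667, -0.02400000, 0.07200000)
m·(v₁−v₀)/dt = (-1.9000, -0.9000, 2.7000)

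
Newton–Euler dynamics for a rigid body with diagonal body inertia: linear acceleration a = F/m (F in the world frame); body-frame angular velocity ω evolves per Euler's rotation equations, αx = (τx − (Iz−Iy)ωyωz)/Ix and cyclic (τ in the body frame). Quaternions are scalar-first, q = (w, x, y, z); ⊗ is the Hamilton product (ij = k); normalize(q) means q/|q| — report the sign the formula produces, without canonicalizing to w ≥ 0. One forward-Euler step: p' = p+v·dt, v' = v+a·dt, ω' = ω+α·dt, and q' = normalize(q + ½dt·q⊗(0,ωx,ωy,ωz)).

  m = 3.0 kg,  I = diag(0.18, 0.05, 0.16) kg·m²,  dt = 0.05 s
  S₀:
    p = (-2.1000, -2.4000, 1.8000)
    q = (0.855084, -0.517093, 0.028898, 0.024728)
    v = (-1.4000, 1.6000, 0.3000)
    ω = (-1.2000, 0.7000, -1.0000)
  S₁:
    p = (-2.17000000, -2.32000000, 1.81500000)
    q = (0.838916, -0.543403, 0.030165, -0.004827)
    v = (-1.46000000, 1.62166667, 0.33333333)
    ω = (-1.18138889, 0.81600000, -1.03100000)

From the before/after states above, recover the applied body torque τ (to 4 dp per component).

τ = (-0.0100, 0.1400, 0.0100)

ω₁ − ω₀ = (0.01861111, 0.11600000, -0.03100000)
applied torque τ = (-0.0100, 0.1400, 0.0100)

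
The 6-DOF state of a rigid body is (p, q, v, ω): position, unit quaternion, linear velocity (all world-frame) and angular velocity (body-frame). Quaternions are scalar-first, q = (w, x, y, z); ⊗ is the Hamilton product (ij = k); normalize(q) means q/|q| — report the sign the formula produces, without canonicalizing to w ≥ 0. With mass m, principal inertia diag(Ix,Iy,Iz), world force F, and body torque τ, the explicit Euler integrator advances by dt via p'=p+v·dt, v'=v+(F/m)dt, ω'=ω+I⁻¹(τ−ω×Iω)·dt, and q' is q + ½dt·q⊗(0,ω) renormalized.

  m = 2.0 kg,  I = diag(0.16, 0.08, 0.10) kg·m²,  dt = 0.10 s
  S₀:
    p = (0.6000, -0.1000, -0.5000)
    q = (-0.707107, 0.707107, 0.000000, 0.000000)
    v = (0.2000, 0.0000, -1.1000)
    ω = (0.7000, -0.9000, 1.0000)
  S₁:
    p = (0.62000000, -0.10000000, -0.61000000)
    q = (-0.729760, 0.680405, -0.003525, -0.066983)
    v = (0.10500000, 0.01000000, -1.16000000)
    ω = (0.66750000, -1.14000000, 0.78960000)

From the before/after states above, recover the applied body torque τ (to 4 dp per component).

τ = (-0.0700, -0.1500, -0.1600)

rate change Δω = (-0.03250000, -0.24000000, -0.21040000)
ω₀×(Iω₀) = (-0.0180, 0.0420, 0.0504)
applied torque τ = (-0.0700, -0.1500, -0.1600)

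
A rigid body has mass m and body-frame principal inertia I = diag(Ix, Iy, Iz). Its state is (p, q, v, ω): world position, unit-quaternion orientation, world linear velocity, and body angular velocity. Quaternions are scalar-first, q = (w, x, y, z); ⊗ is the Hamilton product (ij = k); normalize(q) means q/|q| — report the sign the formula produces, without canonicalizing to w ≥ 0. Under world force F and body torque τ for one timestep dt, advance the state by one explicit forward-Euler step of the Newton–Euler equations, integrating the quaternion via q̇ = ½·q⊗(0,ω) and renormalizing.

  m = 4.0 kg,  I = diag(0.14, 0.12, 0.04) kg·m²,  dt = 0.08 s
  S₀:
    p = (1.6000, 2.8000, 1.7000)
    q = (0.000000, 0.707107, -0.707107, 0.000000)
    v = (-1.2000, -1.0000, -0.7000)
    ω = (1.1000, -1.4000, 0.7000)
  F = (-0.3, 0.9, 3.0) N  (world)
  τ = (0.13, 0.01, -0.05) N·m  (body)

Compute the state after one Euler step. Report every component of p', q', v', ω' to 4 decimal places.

p' = (1.5040, 2.7200, 1.6440)
q' = (-0.0705, 0.6853, -0.7248, -0.0085)
v' = (-1.2060, -0.9820, -0.6400)
ω' = (1.1295, -1.4447, 0.5384)

angular accel α = (0.3686, -0.5583, -2.0200)
new body rate ω' = (1.1295, -1.4447, 0.5384)
2q̇ = q⊗(0,ω) = (-1.7677675, -0.4949749, -0.4949749, -0.2121321)
q + ½dt·q⊗(0,ω), renormalized = (-0.0705, 0.6853, -0.7248, -0.0085)
a = F/m = (-0.0750, 0.2250, 0.7500)
p' = p + v·dt = (1.5040, 2.7200, 1.6440)
new velocity v' = (-1.2060, -0.9820, -0.6400)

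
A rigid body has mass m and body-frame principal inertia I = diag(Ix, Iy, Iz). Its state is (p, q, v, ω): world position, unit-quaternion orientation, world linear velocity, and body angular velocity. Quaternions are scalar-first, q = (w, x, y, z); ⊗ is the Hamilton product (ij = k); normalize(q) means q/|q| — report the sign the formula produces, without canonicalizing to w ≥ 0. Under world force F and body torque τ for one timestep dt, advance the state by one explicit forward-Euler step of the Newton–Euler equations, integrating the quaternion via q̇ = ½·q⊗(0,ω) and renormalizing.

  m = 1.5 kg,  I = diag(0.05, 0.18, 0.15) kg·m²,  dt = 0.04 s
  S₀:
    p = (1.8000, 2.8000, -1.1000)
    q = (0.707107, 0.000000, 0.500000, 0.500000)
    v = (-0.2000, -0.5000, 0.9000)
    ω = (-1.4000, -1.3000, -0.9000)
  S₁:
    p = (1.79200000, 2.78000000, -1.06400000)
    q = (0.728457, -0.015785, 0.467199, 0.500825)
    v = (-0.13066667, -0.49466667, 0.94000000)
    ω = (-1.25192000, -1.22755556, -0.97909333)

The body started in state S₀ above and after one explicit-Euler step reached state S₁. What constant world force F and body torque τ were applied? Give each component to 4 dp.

F = (2.6000, 0.2000, 1.5000)
τ = (0.1500, 0.2000, -0.0600)

velocity change Δv = (0.06933333, 0.00533333, 0.04000000)
applied force F = (2.6000, 0.2000, 1.5000)
ω₁ − ω₀ = (0.14808000, 0.07244444, -0.07909333)
ω₀×(Iω₀) = (-0.0351, -0.1260, 0.2366)
τ = I·(Δω/dt) + ω₀×(Iω₀) = (0.1500, 0.2000, -0.0600)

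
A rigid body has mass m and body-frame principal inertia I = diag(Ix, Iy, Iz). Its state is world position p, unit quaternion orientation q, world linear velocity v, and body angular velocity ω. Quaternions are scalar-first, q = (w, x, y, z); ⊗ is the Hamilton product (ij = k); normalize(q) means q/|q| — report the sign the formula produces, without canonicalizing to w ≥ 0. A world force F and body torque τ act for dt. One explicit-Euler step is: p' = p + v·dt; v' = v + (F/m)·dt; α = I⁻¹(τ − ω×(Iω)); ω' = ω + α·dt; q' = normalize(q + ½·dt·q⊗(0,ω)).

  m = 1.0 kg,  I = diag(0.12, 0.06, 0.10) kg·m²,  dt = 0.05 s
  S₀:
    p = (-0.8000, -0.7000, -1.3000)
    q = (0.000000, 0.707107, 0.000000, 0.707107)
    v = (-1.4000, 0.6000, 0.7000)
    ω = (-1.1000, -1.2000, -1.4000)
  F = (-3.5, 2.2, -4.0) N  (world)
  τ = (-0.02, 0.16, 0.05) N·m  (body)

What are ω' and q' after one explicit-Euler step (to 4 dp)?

ω' = (-1.1363, -1.0923, -1.3354)
q' = (0.0441, 0.7273, 0.0053, 0.6849)

angular accel α = (-0.7267, 2.1533, 1.2920)
ω' = ω + α·dt = (-1.1363, -1.0923, -1.3354)
2q̇ = q⊗(0,ω) = (1.7677675, 0.8485284, 0.2121321, -0.8485284)
updated quaternion q' = (0.0441, 0.7273, 0.0053, 0.6849)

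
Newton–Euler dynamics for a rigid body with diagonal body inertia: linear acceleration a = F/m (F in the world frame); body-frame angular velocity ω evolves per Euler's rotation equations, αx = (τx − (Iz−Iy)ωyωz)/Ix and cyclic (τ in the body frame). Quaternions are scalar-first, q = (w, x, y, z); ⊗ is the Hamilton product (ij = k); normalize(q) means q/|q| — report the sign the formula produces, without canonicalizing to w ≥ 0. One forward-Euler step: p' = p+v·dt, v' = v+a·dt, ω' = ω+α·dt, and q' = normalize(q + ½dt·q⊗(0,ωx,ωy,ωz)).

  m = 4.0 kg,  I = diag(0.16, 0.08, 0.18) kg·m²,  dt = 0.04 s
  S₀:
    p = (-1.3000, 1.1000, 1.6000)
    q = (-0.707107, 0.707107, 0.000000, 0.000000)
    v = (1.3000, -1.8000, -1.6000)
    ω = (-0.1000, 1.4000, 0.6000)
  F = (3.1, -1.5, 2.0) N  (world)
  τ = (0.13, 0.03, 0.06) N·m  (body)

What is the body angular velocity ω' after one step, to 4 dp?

gyro term ω×Iω = (0.0840, 0.0012, 0.0112)
(τ − ω×Iω)/I = (0.2875, 0.3600, 0.2711)
ω' = ω + α·dt = (-0.0885, 1.4144, 0.6108)

ω' = (-0.0885, 1.4144, 0.6108)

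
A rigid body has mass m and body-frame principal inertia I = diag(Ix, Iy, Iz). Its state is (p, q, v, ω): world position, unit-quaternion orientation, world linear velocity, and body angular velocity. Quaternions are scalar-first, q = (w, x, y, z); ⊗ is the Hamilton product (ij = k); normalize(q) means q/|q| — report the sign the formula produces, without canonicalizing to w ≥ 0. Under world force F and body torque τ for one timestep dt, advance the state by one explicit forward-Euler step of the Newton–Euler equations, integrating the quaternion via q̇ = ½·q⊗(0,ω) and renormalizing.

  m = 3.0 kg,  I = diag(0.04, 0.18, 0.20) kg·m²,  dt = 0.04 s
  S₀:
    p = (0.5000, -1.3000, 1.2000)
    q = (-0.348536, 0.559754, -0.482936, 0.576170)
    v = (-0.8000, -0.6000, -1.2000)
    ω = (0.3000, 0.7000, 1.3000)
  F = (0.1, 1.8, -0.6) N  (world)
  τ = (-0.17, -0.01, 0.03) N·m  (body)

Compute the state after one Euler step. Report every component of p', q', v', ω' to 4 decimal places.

p' = (0.4680, -1.3240, 1.1520)
q' = (-0.3600, 0.5368, -0.4987, 0.5776)
v' = (-0.7987, -0.5760, -1.2080)
ω' = (0.1118, 0.7116, 1.3001)

α = I⁻¹(τ − ω×Iω) = (-4.7050, 0.2911, 0.0030)
new body rate ω' = (0.1118, 0.7116, 1.3001)
Hamilton product q⊗(0,ω) = (-0.5788920, -1.1356966, -0.7988044, 0.0836118)
q + ½dt·q⊗(0,ω), renormalized = (-0.3600, 0.5368, -0.4987, 0.5776)
new position p' = (0.4680, -1.3240, 1.1520)
new velocity v' = (-0.7987, -0.5760, -1.2080)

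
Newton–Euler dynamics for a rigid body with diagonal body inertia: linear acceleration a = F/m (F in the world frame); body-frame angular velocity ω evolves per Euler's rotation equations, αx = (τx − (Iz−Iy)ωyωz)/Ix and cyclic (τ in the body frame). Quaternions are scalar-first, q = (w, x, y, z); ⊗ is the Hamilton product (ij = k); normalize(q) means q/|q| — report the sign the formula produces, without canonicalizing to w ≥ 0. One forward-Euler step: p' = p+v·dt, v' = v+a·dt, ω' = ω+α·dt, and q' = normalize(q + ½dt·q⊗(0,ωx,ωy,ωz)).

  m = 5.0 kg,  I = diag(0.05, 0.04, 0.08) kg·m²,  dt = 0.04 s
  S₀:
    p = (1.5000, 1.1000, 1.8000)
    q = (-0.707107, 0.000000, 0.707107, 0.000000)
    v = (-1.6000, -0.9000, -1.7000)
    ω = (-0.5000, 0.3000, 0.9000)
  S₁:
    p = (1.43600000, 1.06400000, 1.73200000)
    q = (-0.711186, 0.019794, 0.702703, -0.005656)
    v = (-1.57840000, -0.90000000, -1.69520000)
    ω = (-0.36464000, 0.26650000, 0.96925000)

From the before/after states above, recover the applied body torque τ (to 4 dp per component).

τ = (0.1800, -0.0200, 0.1400)

ω₁ − ω₀ = (0.13536000, -0.03350000, 0.06925000)
precession coupling = (0.0108, 0.0135, 0.0015)
applied torque τ = (0.1800, -0.0200, 0.1400)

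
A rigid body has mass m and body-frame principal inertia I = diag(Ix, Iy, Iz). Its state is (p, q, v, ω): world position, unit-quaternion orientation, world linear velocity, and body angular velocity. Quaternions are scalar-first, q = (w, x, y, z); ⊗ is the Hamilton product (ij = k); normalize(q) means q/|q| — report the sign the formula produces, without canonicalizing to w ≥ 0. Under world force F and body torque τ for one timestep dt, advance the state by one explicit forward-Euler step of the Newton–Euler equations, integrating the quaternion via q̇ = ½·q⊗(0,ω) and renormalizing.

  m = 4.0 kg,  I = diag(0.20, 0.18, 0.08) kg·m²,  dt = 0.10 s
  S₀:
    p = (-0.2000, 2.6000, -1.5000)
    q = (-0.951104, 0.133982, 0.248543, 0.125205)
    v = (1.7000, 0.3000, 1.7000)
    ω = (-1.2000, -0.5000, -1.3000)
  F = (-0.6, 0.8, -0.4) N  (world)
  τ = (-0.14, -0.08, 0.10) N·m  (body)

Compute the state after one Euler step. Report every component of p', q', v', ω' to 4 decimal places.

(τ − ω×Iω)/I = (-0.3750, -1.4844, 1.4000)
new body rate ω' = (-1.2375, -0.6484, -1.1600)
2q̇ = q⊗(0,ω) = (0.4478164, 0.8808214, 0.4994826, 1.4676958)
q' = normalize(q + ½dt·q⊗(0,ω)) = (-0.9248, 0.1773, 0.2724, 0.1978)
p' = p + v·dt = (-0.0300, 2.6300, -1.3300)
v + (F/m)dt = (1.6850, 0.3200, 1.6900)

p' = (-0.0300, 2.6300, -1.3300)
q' = (-0.9248, 0.1773, 0.2724, 0.1978)
v' = (1.6850, 0.3200, 1.6900)
ω' = (-1.2375, -0.6484, -1.1600)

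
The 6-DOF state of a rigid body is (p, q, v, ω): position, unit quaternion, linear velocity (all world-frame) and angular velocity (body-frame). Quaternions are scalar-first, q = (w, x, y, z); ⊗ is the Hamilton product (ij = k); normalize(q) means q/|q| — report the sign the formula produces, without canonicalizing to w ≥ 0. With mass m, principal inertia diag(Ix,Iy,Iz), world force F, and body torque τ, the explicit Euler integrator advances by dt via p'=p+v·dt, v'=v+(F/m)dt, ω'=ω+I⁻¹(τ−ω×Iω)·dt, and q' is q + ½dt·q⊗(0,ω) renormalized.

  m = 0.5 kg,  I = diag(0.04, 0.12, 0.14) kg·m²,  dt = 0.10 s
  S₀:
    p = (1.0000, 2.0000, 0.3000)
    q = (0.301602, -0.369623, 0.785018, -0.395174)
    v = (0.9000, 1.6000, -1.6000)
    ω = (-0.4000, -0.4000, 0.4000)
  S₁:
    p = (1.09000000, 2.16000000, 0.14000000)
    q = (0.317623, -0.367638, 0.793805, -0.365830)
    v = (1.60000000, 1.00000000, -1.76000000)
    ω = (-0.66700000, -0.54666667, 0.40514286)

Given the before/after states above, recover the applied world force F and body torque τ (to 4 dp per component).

F = (3.5000, -3.0000, -0.8000)
τ = (-0.1100, -0.1600, 0.0200)

Δω = ω₁−ω₀ = (-0.26700000, -0.14666667, 0.00514286)
I·α + gyro = (-0.1100, -0.1600, 0.0200)
v₁ − v₀ = (0.70000000, -0.60000000, -0.16000000)
applied force F = (3.5000, -3.0000, -0.8000)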